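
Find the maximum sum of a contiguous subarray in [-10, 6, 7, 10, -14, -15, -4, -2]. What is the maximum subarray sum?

Using Kadane's algorithm on [-10, 6, 7, 10, -14, -15, -4, -2]:

Scanning through the array:
Position 1 (value 6): max_ending_here = 6, max_so_far = 6
Position 2 (value 7): max_ending_here = 13, max_so_far = 13
Position 3 (value 10): max_ending_here = 23, max_so_far = 23
Position 4 (value -14): max_ending_here = 9, max_so_far = 23
Position 5 (value -15): max_ending_here = -6, max_so_far = 23
Position 6 (value -4): max_ending_here = -4, max_so_far = 23
Position 7 (value -2): max_ending_here = -2, max_so_far = 23

Maximum subarray: [6, 7, 10]
Maximum sum: 23

The maximum subarray is [6, 7, 10] with sum 23. This subarray runs from index 1 to index 3.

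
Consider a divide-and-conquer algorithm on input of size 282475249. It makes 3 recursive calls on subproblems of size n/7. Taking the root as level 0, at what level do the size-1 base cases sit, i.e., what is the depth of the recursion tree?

For divide and conquer with division factor 7:

Problem sizes at each level:
Level 0: 282475249
Level 1: 40353607
Level 2: 5764801
Level 3: 823543
Level 4: 117649
Level 5: 16807
Level 6: 2401
Level 7: 343
Level 8: 49
Level 9: 7
Level 10: 1

The root is level 0 and the size-1 base case is level 10 (the tree spans levels 0 through 10, i.e. 11 levels counting the root), so the depth is the number of divisions: log_7(282475249) = 10

The recursion tree depth is log_7(282475249) = 10. At each level, the problem size is divided by 7, so it takes 10 divisions to reduce to a base case of size 1. The algorithm makes 3 recursive calls at each level.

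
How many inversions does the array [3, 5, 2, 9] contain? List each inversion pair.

Finding inversions in [3, 5, 2, 9]:

(0, 2): arr[0]=3 > arr[2]=2
(1, 2): arr[1]=5 > arr[2]=2

Total inversions: 2

The array has 2 inversion(s): (0,2), (1,2). Each pair (i,j) satisfies i < j and arr[i] > arr[j].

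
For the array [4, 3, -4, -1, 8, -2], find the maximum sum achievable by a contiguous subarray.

Using Kadane's algorithm on [4, 3, -4, -1, 8, -2]:

Scanning through the array:
Position 1 (value 3): max_ending_here = 7, max_so_far = 7
Position 2 (value -4): max_ending_here = 3, max_so_far = 7
Position 3 (value -1): max_ending_here = 2, max_so_far = 7
Position 4 (value 8): max_ending_here = 10, max_so_far = 10
Position 5 (value -2): max_ending_here = 8, max_so_far = 10

Maximum subarray: [4, 3, -4, -1, 8]
Maximum sum: 10

The maximum subarray is [4, 3, -4, -1, 8] with sum 10. This subarray runs from index 0 to index 4.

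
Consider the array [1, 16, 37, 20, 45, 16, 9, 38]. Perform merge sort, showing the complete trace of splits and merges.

Merge sort trace:

Split: [1, 16, 37, 20, 45, 16, 9, 38] -> [1, 16, 37, 20] and [45, 16, 9, 38]
  Split: [1, 16, 37, 20] -> [1, 16] and [37, 20]
    Split: [1, 16] -> [1] and [16]
    Merge: [1] + [16] -> [1, 16]
    Split: [37, 20] -> [37] and [20]
    Merge: [37] + [20] -> [20, 37]
  Merge: [1, 16] + [20, 37] -> [1, 16, 20, 37]
  Split: [45, 16, 9, 38] -> [45, 16] and [9, 38]
    Split: [45, 16] -> [45] and [16]
    Merge: [45] + [16] -> [16, 45]
    Split: [9, 38] -> [9] and [38]
    Merge: [9] + [38] -> [9, 38]
  Merge: [16, 45] + [9, 38] -> [9, 16, 38, 45]
Merge: [1, 16, 20, 37] + [9, 16, 38, 45] -> [1, 9, 16, 16, 20, 37, 38, 45]

Final sorted array: [1, 9, 16, 16, 20, 37, 38, 45]

The merge sort proceeds by recursively splitting the array and merging sorted halves.
After all merges, the sorted array is [1, 9, 16, 16, 20, 37, 38, 45].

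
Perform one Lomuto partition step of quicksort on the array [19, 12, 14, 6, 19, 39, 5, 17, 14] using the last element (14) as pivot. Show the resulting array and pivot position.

Lomuto partition with pivot = 14:

Initial array: [19, 12, 14, 6, 19, 39, 5, 17, 14]

arr[0]=19 > 14: no swap
arr[1]=12 <= 14: swap with position 0, array becomes [12, 19, 14, 6, 19, 39, 5, 17, 14]
arr[2]=14 <= 14: swap with position 1, array becomes [12, 14, 19, 6, 19, 39, 5, 17, 14]
arr[3]=6 <= 14: swap with position 2, array becomes [12, 14, 6, 19, 19, 39, 5, 17, 14]
arr[4]=19 > 14: no swap
arr[5]=39 > 14: no swap
arr[6]=5 <= 14: swap with position 3, array becomes [12, 14, 6, 5, 19, 39, 19, 17, 14]
arr[7]=17 > 14: no swap

Place pivot at position 4: [12, 14, 6, 5, 14, 39, 19, 17, 19]
Pivot position: 4

After partitioning with pivot 14, the array becomes [12, 14, 6, 5, 14, 39, 19, 17, 19]. The pivot is placed at index 4. All elements to the left of the pivot are <= 14, and all elements to the right are > 14.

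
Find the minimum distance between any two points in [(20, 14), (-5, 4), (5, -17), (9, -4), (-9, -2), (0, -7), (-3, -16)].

Computing all pairwise distances among 7 points:

d((20, 14), (-5, 4)) = 26.9258
d((20, 14), (5, -17)) = 34.4384
d((20, 14), (9, -4)) = 21.095
d((20, 14), (-9, -2)) = 33.121
d((20, 14), (0, -7)) = 29.0
d((20, 14), (-3, -16)) = 37.8021
d((-5, 4), (5, -17)) = 23.2594
d((-5, 4), (9, -4)) = 16.1245
d((-5, 4), (-9, -2)) = 7.2111 <-- minimum
d((-5, 4), (0, -7)) = 12.083
d((-5, 4), (-3, -16)) = 20.0998
d((5, -17), (9, -4)) = 13.6015
d((5, -17), (-9, -2)) = 20.5183
d((5, -17), (0, -7)) = 11.1803
d((5, -17), (-3, -16)) = 8.0623
d((9, -4), (-9, -2)) = 18.1108
d((9, -4), (0, -7)) = 9.4868
d((9, -4), (-3, -16)) = 16.9706
d((-9, -2), (0, -7)) = 10.2956
d((-9, -2), (-3, -16)) = 15.2315
d((0, -7), (-3, -16)) = 9.4868

Closest pair: (-5, 4) and (-9, -2) with distance 7.2111

The closest pair is (-5, 4) and (-9, -2) with Euclidean distance 7.2111. For 7 points, brute-force pairwise comparison is shown above. For large n, the divide-and-conquer algorithm (sort by x, recurse on halves, check the dividing strip) achieves O(n log n).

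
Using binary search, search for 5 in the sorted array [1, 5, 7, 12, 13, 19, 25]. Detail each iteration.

Binary search for 5 in [1, 5, 7, 12, 13, 19, 25]:

lo=0, hi=6, mid=3, arr[mid]=12 -> 12 > 5, search left half
lo=0, hi=2, mid=1, arr[mid]=5 -> Found target at index 1!

Binary search finds 5 at index 1 after 2 comparisons. The search repeatedly halves the search space by comparing with the middle element.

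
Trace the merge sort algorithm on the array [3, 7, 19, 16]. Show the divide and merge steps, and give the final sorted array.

Merge sort trace:

Split: [3, 7, 19, 16] -> [3, 7] and [19, 16]
  Split: [3, 7] -> [3] and [7]
  Merge: [3] + [7] -> [3, 7]
  Split: [19, 16] -> [19] and [16]
  Merge: [19] + [16] -> [16, 19]
Merge: [3, 7] + [16, 19] -> [3, 7, 16, 19]

Final sorted array: [3, 7, 16, 19]

The merge sort proceeds by recursively splitting the array and merging sorted halves.
After all merges, the sorted array is [3, 7, 16, 19].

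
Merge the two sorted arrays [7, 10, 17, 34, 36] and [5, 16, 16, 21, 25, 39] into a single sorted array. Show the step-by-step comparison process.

Merging process:

Compare 7 vs 5: take 5 from right. Merged: [5]
Compare 7 vs 16: take 7 from left. Merged: [5, 7]
Compare 10 vs 16: take 10 from left. Merged: [5, 7, 10]
Compare 17 vs 16: take 16 from right. Merged: [5, 7, 10, 16]
Compare 17 vs 16: take 16 from right. Merged: [5, 7, 10, 16, 16]
Compare 17 vs 21: take 17 from left. Merged: [5, 7, 10, 16, 16, 17]
Compare 34 vs 21: take 21 from right. Merged: [5, 7, 10, 16, 16, 17, 21]
Compare 34 vs 25: take 25 from right. Merged: [5, 7, 10, 16, 16, 17, 21, 25]
Compare 34 vs 39: take 34 from left. Merged: [5, 7, 10, 16, 16, 17, 21, 25, 34]
Compare 36 vs 39: take 36 from left. Merged: [5, 7, 10, 16, 16, 17, 21, 25, 34, 36]
Append remaining from right: [39]. Merged: [5, 7, 10, 16, 16, 17, 21, 25, 34, 36, 39]

Final merged array: [5, 7, 10, 16, 16, 17, 21, 25, 34, 36, 39]
Total comparisons: 10

The merged array is [5, 7, 10, 16, 16, 17, 21, 25, 34, 36, 39], requiring 10 comparisons. The merge step runs in O(n) time where n is the total number of elements.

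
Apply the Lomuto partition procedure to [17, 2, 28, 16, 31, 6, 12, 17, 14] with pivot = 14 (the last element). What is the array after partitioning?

Lomuto partition with pivot = 14:

Initial array: [17, 2, 28, 16, 31, 6, 12, 17, 14]

arr[0]=17 > 14: no swap
arr[1]=2 <= 14: swap with position 0, array becomes [2, 17, 28, 16, 31, 6, 12, 17, 14]
arr[2]=28 > 14: no swap
arr[3]=16 > 14: no swap
arr[4]=31 > 14: no swap
arr[5]=6 <= 14: swap with position 1, array becomes [2, 6, 28, 16, 31, 17, 12, 17, 14]
arr[6]=12 <= 14: swap with position 2, array becomes [2, 6, 12, 16, 31, 17, 28, 17, 14]
arr[7]=17 > 14: no swap

Place pivot at position 3: [2, 6, 12, 14, 31, 17, 28, 17, 16]
Pivot position: 3

After partitioning with pivot 14, the array becomes [2, 6, 12, 14, 31, 17, 28, 17, 16]. The pivot is placed at index 3. All elements to the left of the pivot are <= 14, and all elements to the right are > 14.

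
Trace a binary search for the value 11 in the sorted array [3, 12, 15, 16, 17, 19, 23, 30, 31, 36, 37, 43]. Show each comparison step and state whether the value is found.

Binary search for 11 in [3, 12, 15, 16, 17, 19, 23, 30, 31, 36, 37, 43]:

lo=0, hi=11, mid=5, arr[mid]=19 -> 19 > 11, search left half
lo=0, hi=4, mid=2, arr[mid]=15 -> 15 > 11, search left half
lo=0, hi=1, mid=0, arr[mid]=3 -> 3 < 11, search right half
lo=1, hi=1, mid=1, arr[mid]=12 -> 12 > 11, search left half
lo=1 > hi=0, target 11 not found

Binary search determines that 11 is not in the array after 4 comparisons. The search space was exhausted without finding the target.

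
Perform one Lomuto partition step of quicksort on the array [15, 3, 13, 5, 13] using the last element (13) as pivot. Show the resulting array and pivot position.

Lomuto partition with pivot = 13:

Initial array: [15, 3, 13, 5, 13]

arr[0]=15 > 13: no swap
arr[1]=3 <= 13: swap with position 0, array becomes [3, 15, 13, 5, 13]
arr[2]=13 <= 13: swap with position 1, array becomes [3, 13, 15, 5, 13]
arr[3]=5 <= 13: swap with position 2, array becomes [3, 13, 5, 15, 13]

Place pivot at position 3: [3, 13, 5, 13, 15]
Pivot position: 3

After partitioning with pivot 13, the array becomes [3, 13, 5, 13, 15]. The pivot is placed at index 3. All elements to the left of the pivot are <= 13, and all elements to the right are > 13.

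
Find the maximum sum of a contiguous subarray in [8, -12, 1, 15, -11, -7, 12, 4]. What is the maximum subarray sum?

Using Kadane's algorithm on [8, -12, 1, 15, -11, -7, 12, 4]:

Scanning through the array:
Position 1 (value -12): max_ending_here = -4, max_so_far = 8
Position 2 (value 1): max_ending_here = 1, max_so_far = 8
Position 3 (value 15): max_ending_here = 16, max_so_far = 16
Position 4 (value -11): max_ending_here = 5, max_so_far = 16
Position 5 (value -7): max_ending_here = -2, max_so_far = 16
Position 6 (value 12): max_ending_here = 12, max_so_far = 16
Position 7 (value 4): max_ending_here = 16, max_so_far = 16

Maximum subarray: [1, 15]
Maximum sum: 16

The maximum subarray is [1, 15] with sum 16. This subarray runs from index 2 to index 3.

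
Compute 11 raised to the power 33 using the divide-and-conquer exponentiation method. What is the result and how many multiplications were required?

Computing 11^33 by squaring (build up from 11^1; each line after the first costs one multiplication):

11^1 = 11
11^2 = (11^1)^2 = 11^2 = 121
11^4 = (11^2)^2 = 121^2 = 14641
11^8 = (11^4)^2 = 14641^2 = 214358881
11^16 = (11^8)^2 = 214358881^2 = 45949729863572161
11^32 = (11^16)^2 = 45949729863572161^2 = 2111377674535255285545615254209921
11^33 = 11 * 11^32 = 11 * 2111377674535255285545615254209921 = 23225154419887808141001767796309131

Result: 23225154419887808141001767796309131
Multiplications needed: 6 (6 lines after 11^1)

11^33 = 23225154419887808141001767796309131. Using exponentiation by squaring, this requires 6 multiplications. The key idea: if the exponent is even, square the half-power; if odd, multiply by the base once.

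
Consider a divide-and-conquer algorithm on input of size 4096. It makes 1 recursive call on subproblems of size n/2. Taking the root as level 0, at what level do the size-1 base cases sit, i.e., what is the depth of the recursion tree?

For divide and conquer with division factor 2:

Problem sizes at each level:
Level 0: 4096
Level 1: 2048
Level 2: 1024
Level 3: 512
Level 4: 256
Level 5: 128
Level 6: 64
Level 7: 32
Level 8: 16
Level 9: 8
Level 10: 4
Level 11: 2
Level 12: 1

The root is level 0 and the size-1 base case is level 12 (the tree spans levels 0 through 12, i.e. 13 levels counting the root), so the depth is the number of divisions: log_2(4096) = 12

The recursion tree depth is log_2(4096) = 12. At each level, the problem size is divided by 2, so it takes 12 divisions to reduce to a base case of size 1. The algorithm makes 1 recursive call at each level.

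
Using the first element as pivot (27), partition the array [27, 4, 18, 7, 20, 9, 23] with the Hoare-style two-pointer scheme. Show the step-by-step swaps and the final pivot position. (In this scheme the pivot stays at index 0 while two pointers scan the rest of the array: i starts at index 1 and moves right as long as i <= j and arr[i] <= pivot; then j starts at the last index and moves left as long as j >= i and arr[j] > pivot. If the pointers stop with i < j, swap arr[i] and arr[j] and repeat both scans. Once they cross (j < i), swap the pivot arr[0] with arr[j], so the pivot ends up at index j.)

Hoare-style two-pointer partition with pivot = 27:

Initial array: [27, 4, 18, 7, 20, 9, 23]

Pointers start at i = 1, j = 6.
i ends at 7, j ends at 6: the pointers have crossed (j < i), so scanning stops.

Swap pivot arr[0] with arr[6] to place pivot at position 6: [23, 4, 18, 7, 20, 9, 27]
Pivot position: 6

After partitioning with pivot 27, the array becomes [23, 4, 18, 7, 20, 9, 27]. The pivot is placed at index 6. All elements to the left of the pivot are <= 27, and all elements to the right are > 27.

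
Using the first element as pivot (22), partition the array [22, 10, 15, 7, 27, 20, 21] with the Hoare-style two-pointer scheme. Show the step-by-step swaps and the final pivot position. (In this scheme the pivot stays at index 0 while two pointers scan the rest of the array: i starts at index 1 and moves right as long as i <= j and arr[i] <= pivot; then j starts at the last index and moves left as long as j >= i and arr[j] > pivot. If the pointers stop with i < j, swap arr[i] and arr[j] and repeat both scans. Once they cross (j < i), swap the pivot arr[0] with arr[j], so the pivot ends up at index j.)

Hoare-style two-pointer partition with pivot = 22:

Initial array: [22, 10, 15, 7, 27, 20, 21]

Pointers start at i = 1, j = 6.
i stops at index 4 (arr[4]=27 > 22), j stops at index 6 (arr[6]=21 <= 22): swap arr[4] and arr[6], array becomes [22, 10, 15, 7, 21, 20, 27]
i ends at 6, j ends at 5: the pointers have crossed (j < i), so scanning stops.

Swap pivot arr[0] with arr[5] to place pivot at position 5: [20, 10, 15, 7, 21, 22, 27]
Pivot position: 5

After partitioning with pivot 22, the array becomes [20, 10, 15, 7, 21, 22, 27]. The pivot is placed at index 5. All elements to the left of the pivot are <= 22, and all elements to the right are > 22.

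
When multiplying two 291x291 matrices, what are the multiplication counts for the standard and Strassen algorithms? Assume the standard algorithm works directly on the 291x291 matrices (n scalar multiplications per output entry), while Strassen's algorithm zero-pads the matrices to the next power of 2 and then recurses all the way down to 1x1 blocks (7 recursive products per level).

Matrix multiplication for 291x291 matrices:

Strassen's algorithm requires power-of-2 dimensions. Pad 291x291 to 512x512 (next power of 2).

Standard algorithm: 291^3 = 24642171 multiplications
Strassen's algorithm: 7^(log2(512)) = 7^9 = 40353607 multiplications
Difference: 24642171 - 40353607 = -15711436 (Strassen uses MORE here due to padding overhead — for small or just-over-power-of-2 n, padding can outweigh the per-level savings)

Standard: 24642171 multiplications (291^3). Strassen: 40353607 multiplications (7^9, after padding to 512x512). Strassen reduces 8 recursive multiplications to 7 at each level.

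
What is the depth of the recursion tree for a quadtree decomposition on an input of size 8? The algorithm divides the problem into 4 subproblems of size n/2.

For divide and conquer with division factor 2:

Problem sizes at each level:
Level 0: 8
Level 1: 4
Level 2: 2
Level 3: 1

The root is level 0 and the size-1 base case is level 3 (the tree spans levels 0 through 3, i.e. 4 levels counting the root), so the depth is the number of divisions: log_2(8) = 3

The recursion tree depth is log_2(8) = 3. At each level, the problem size is divided by 2, so it takes 3 divisions to reduce to a base case of size 1. The algorithm makes 4 recursive calls at each level.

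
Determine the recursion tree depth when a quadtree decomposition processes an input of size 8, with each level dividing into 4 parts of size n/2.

For divide and conquer with division factor 2:

Problem sizes at each level:
Level 0: 8
Level 1: 4
Level 2: 2
Level 3: 1

The root is level 0 and the size-1 base case is level 3 (the tree spans levels 0 through 3, i.e. 4 levels counting the root), so the depth is the number of divisions: log_2(8) = 3

The recursion tree depth is log_2(8) = 3. At each level, the problem size is divided by 2, so it takes 3 divisions to reduce to a base case of size 1. The algorithm makes 4 recursive calls at each level.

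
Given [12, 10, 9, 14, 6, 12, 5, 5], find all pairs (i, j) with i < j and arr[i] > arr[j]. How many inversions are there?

Finding inversions in [12, 10, 9, 14, 6, 12, 5, 5]:

(0, 1): arr[0]=12 > arr[1]=10
(0, 2): arr[0]=12 > arr[2]=9
(0, 4): arr[0]=12 > arr[4]=6
(0, 6): arr[0]=12 > arr[6]=5
(0, 7): arr[0]=12 > arr[7]=5
(1, 2): arr[1]=10 > arr[2]=9
(1, 4): arr[1]=10 > arr[4]=6
(1, 6): arr[1]=10 > arr[6]=5
(1, 7): arr[1]=10 > arr[7]=5
(2, 4): arr[2]=9 > arr[4]=6
(2, 6): arr[2]=9 > arr[6]=5
(2, 7): arr[2]=9 > arr[7]=5
(3, 4): arr[3]=14 > arr[4]=6
(3, 5): arr[3]=14 > arr[5]=12
(3, 6): arr[3]=14 > arr[6]=5
(3, 7): arr[3]=14 > arr[7]=5
(4, 6): arr[4]=6 > arr[6]=5
(4, 7): arr[4]=6 > arr[7]=5
(5, 6): arr[5]=12 > arr[6]=5
(5, 7): arr[5]=12 > arr[7]=5

Total inversions: 20

The array has 20 inversion(s): (0,1), (0,2), (0,4), (0,6), (0,7), (1,2), (1,4), (1,6), (1,7), (2,4), (2,6), (2,7), (3,4), (3,5), (3,6), (3,7), (4,6), (4,7), (5,6), (5,7). Each pair (i,j) satisfies i < j and arr[i] > arr[j].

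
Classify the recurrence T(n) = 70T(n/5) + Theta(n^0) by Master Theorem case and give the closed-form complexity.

Master Theorem for T(n) = 70T(n/5) + O(n^0):

a = 70, b = 5, c = 0
log_b(a) = log_5(70) = 2.6397

Case 1: c = 0 < log_5(70) = 2.6397
T(n) = O(n^(log_5 70))

For T(n) = 70T(n/5) + O(n^0): log_5(70) = 2.6397. This is Case 1 of the Master Theorem (c < log_b(a), work dominated by leaves), giving O(n^(log_5 70)).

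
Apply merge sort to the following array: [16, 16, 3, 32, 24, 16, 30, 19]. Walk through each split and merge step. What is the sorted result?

Merge sort trace:

Split: [16, 16, 3, 32, 24, 16, 30, 19] -> [16, 16, 3, 32] and [24, 16, 30, 19]
  Split: [16, 16, 3, 32] -> [16, 16] and [3, 32]
    Split: [16, 16] -> [16] and [16]
    Merge: [16] + [16] -> [16, 16]
    Split: [3, 32] -> [3] and [32]
    Merge: [3] + [32] -> [3, 32]
  Merge: [16, 16] + [3, 32] -> [3, 16, 16, 32]
  Split: [24, 16, 30, 19] -> [24, 16] and [30, 19]
    Split: [24, 16] -> [24] and [16]
    Merge: [24] + [16] -> [16, 24]
    Split: [30, 19] -> [30] and [19]
    Merge: [30] + [19] -> [19, 30]
  Merge: [16, 24] + [19, 30] -> [16, 19, 24, 30]
Merge: [3, 16, 16, 32] + [16, 19, 24, 30] -> [3, 16, 16, 16, 19, 24, 30, 32]

Final sorted array: [3, 16, 16, 16, 19, 24, 30, 32]

The merge sort proceeds by recursively splitting the array and merging sorted halves.
After all merges, the sorted array is [3, 16, 16, 16, 19, 24, 30, 32].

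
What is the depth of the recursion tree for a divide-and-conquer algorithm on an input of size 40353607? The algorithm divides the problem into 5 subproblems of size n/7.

For divide and conquer with division factor 7:

Problem sizes at each level:
Level 0: 40353607
Level 1: 5764801
Level 2: 823543
Level 3: 117649
Level 4: 16807
Level 5: 2401
Level 6: 343
Level 7: 49
Level 8: 7
Level 9: 1

The root is level 0 and the size-1 base case is level 9 (the tree spans levels 0 through 9, i.e. 10 levels counting the root), so the depth is the number of divisions: log_7(40353607) = 9

The recursion tree depth is log_7(40353607) = 9. At each level, the problem size is divided by 7, so it takes 9 divisions to reduce to a base case of size 1. The algorithm makes 5 recursive calls at each level.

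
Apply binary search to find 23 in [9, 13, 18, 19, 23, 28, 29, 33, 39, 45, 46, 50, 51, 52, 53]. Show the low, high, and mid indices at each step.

Binary search for 23 in [9, 13, 18, 19, 23, 28, 29, 33, 39, 45, 46, 50, 51, 52, 53]:

lo=0, hi=14, mid=7, arr[mid]=33 -> 33 > 23, search left half
lo=0, hi=6, mid=3, arr[mid]=19 -> 19 < 23, search right half
lo=4, hi=6, mid=5, arr[mid]=28 -> 28 > 23, search left half
lo=4, hi=4, mid=4, arr[mid]=23 -> Found target at index 4!

Binary search finds 23 at index 4 after 4 comparisons. The search repeatedly halves the search space by comparing with the middle element.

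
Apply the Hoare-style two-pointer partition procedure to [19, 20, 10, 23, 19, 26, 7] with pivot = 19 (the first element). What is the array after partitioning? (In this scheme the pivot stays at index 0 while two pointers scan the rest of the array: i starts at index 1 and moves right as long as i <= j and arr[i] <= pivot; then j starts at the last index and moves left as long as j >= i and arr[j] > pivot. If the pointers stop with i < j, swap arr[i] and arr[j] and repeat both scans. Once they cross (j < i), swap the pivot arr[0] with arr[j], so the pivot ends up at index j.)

Hoare-style two-pointer partition with pivot = 19:

Initial array: [19, 20, 10, 23, 19, 26, 7]

Pointers start at i = 1, j = 6.
i stops at index 1 (arr[1]=20 > 19), j stops at index 6 (arr[6]=7 <= 19): swap arr[1] and arr[6], array becomes [19, 7, 10, 23, 19, 26, 20]
i stops at index 3 (arr[3]=23 > 19), j stops at index 4 (arr[4]=19 <= 19): swap arr[3] and arr[4], array becomes [19, 7, 10, 19, 23, 26, 20]
i ends at 4, j ends at 3: the pointers have crossed (j < i), so scanning stops.

Swap pivot arr[0] with arr[3] to place pivot at position 3: [19, 7, 10, 19, 23, 26, 20]
Pivot position: 3

After partitioning with pivot 19, the array becomes [19, 7, 10, 19, 23, 26, 20]. The pivot is placed at index 3. All elements to the left of the pivot are <= 19, and all elements to the right are > 19.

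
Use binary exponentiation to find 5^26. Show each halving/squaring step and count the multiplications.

Computing 5^26 by squaring (build up from 5^1; each line after the first costs one multiplication):

5^1 = 5
5^2 = (5^1)^2 = 5^2 = 25
5^3 = 5 * 5^2 = 5 * 25 = 125
5^6 = (5^3)^2 = 125^2 = 15625
5^12 = (5^6)^2 = 15625^2 = 244140625
5^13 = 5 * 5^12 = 5 * 244140625 = 1220703125
5^26 = (5^13)^2 = 1220703125^2 = 1490116119384765625

Result: 1490116119384765625
Multiplications needed: 6 (6 lines after 5^1)

5^26 = 1490116119384765625. Using exponentiation by squaring, this requires 6 multiplications. The key idea: if the exponent is even, square the half-power; if odd, multiply by the base once.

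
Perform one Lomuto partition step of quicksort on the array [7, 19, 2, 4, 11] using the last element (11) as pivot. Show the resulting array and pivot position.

Lomuto partition with pivot = 11:

Initial array: [7, 19, 2, 4, 11]

arr[0]=7 <= 11: swap with position 0, array becomes [7, 19, 2, 4, 11]
arr[1]=19 > 11: no swap
arr[2]=2 <= 11: swap with position 1, array becomes [7, 2, 19, 4, 11]
arr[3]=4 <= 11: swap with position 2, array becomes [7, 2, 4, 19, 11]

Place pivot at position 3: [7, 2, 4, 11, 19]
Pivot position: 3

After partitioning with pivot 11, the array becomes [7, 2, 4, 11, 19]. The pivot is placed at index 3. All elements to the left of the pivot are <= 11, and all elements to the right are > 11.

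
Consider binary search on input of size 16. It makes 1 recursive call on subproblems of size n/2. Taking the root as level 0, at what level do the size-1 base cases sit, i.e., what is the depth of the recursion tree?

For divide and conquer with division factor 2:

Problem sizes at each level:
Level 0: 16
Level 1: 8
Level 2: 4
Level 3: 2
Level 4: 1

The root is level 0 and the size-1 base case is level 4 (the tree spans levels 0 through 4, i.e. 5 levels counting the root), so the depth is the number of divisions: log_2(16) = 4

The recursion tree depth is log_2(16) = 4. At each level, the problem size is divided by 2, so it takes 4 divisions to reduce to a base case of size 1. The algorithm makes 1 recursive call at each level.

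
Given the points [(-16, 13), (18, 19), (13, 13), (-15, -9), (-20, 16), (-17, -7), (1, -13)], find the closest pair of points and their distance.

Computing all pairwise distances among 7 points:

d((-16, 13), (18, 19)) = 34.5254
d((-16, 13), (13, 13)) = 29.0
d((-16, 13), (-15, -9)) = 22.0227
d((-16, 13), (-20, 16)) = 5.0
d((-16, 13), (-17, -7)) = 20.025
d((-16, 13), (1, -13)) = 31.0644
d((18, 19), (13, 13)) = 7.8102
d((18, 19), (-15, -9)) = 43.2782
d((18, 19), (-20, 16)) = 38.1182
d((18, 19), (-17, -7)) = 43.6005
d((18, 19), (1, -13)) = 36.2353
d((13, 13), (-15, -9)) = 35.609
d((13, 13), (-20, 16)) = 33.1361
d((13, 13), (-17, -7)) = 36.0555
d((13, 13), (1, -13)) = 28.6356
d((-15, -9), (-20, 16)) = 25.4951
d((-15, -9), (-17, -7)) = 2.8284 <-- minimum
d((-15, -9), (1, -13)) = 16.4924
d((-20, 16), (-17, -7)) = 23.1948
d((-20, 16), (1, -13)) = 35.805
d((-17, -7), (1, -13)) = 18.9737

Closest pair: (-15, -9) and (-17, -7) with distance 2.8284

The closest pair is (-15, -9) and (-17, -7) with Euclidean distance 2.8284. For 7 points, brute-force pairwise comparison is shown above. For large n, the divide-and-conquer algorithm (sort by x, recurse on halves, check the dividing strip) achieves O(n log n).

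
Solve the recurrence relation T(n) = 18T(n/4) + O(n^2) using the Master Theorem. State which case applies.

Master Theorem for T(n) = 18T(n/4) + O(n^2):

a = 18, b = 4, c = 2
log_b(a) = log_4(18) = 2.0850

Case 1: c = 2 < log_4(18) = 2.0850
T(n) = O(n^(log_4 18))

For T(n) = 18T(n/4) + O(n^2): log_4(18) = 2.0850. This is Case 1 of the Master Theorem (c < log_b(a), work dominated by leaves), giving O(n^(log_4 18)).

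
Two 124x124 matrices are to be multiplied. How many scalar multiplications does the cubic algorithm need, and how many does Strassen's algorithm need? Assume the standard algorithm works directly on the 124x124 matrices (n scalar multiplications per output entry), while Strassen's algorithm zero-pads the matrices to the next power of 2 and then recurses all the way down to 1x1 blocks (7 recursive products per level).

Matrix multiplication for 124x124 matrices:

Strassen's algorithm requires power-of-2 dimensions. Pad 124x124 to 128x128 (next power of 2).

Standard algorithm: 124^3 = 1906624 multiplications
Strassen's algorithm: 7^(log2(128)) = 7^7 = 823543 multiplications
Savings: 1906624 - 823543 = 1083081 multiplications

Standard: 1906624 multiplications (124^3). Strassen: 823543 multiplications (7^7, after padding to 128x128). Strassen reduces 8 recursive multiplications to 7 at each level.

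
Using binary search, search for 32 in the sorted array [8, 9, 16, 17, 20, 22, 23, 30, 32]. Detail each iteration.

Binary search for 32 in [8, 9, 16, 17, 20, 22, 23, 30, 32]:

lo=0, hi=8, mid=4, arr[mid]=20 -> 20 < 32, search right half
lo=5, hi=8, mid=6, arr[mid]=23 -> 23 < 32, search right half
lo=7, hi=8, mid=7, arr[mid]=30 -> 30 < 32, search right half
lo=8, hi=8, mid=8, arr[mid]=32 -> Found target at index 8!

Binary search finds 32 at index 8 after 4 comparisons. The search repeatedly halves the search space by comparing with the middle element.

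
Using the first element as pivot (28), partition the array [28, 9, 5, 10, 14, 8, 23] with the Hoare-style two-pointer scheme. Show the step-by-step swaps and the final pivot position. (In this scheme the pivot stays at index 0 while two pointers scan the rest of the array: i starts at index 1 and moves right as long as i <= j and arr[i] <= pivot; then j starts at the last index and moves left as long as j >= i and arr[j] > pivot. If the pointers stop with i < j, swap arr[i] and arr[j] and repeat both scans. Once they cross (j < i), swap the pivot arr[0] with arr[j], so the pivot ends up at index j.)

Hoare-style two-pointer partition with pivot = 28:

Initial array: [28, 9, 5, 10, 14, 8, 23]

Pointers start at i = 1, j = 6.
i ends at 7, j ends at 6: the pointers have crossed (j < i), so scanning stops.

Swap pivot arr[0] with arr[6] to place pivot at position 6: [23, 9, 5, 10, 14, 8, 28]
Pivot position: 6

After partitioning with pivot 28, the array becomes [23, 9, 5, 10, 14, 8, 28]. The pivot is placed at index 6. All elements to the left of the pivot are <= 28, and all elements to the right are > 28.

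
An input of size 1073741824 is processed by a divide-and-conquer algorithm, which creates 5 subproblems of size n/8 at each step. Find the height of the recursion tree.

For divide and conquer with division factor 8:

Problem sizes at each level:
Level 0: 1073741824
Level 1: 134217728
Level 2: 16777216
Level 3: 2097152
Level 4: 262144
Level 5: 32768
Level 6: 4096
Level 7: 512
Level 8: 64
Level 9: 8
Level 10: 1

The root is level 0 and the size-1 base case is level 10 (the tree spans levels 0 through 10, i.e. 11 levels counting the root), so the depth is the number of divisions: log_8(1073741824) = 10

The recursion tree depth is log_8(1073741824) = 10. At each level, the problem size is divided by 8, so it takes 10 divisions to reduce to a base case of size 1. The algorithm makes 5 recursive calls at each level.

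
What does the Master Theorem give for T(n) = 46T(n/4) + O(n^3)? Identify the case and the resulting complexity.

Master Theorem for T(n) = 46T(n/4) + O(n^3):

a = 46, b = 4, c = 3
log_b(a) = log_4(46) = 2.7618

Case 3: c = 3 > log_4(46) = 2.7618
T(n) = O(n^3) = O(n^3)

For T(n) = 46T(n/4) + O(n^3): log_4(46) = 2.7618. This is Case 3 of the Master Theorem (c > log_b(a), work dominated by root), giving O(n^3).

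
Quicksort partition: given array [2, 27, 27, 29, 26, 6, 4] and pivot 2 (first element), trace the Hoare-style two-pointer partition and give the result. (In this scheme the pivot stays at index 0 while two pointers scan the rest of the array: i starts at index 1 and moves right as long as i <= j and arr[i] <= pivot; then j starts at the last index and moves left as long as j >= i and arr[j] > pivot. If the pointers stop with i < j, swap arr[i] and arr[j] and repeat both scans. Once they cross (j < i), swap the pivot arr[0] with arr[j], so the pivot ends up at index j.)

Hoare-style two-pointer partition with pivot = 2:

Initial array: [2, 27, 27, 29, 26, 6, 4]

Pointers start at i = 1, j = 6.
i ends at 1, j ends at 0: the pointers have crossed (j < i), so scanning stops.

j = 0, so swapping arr[0] with arr[j] leaves the pivot at position 0: [2, 27, 27, 29, 26, 6, 4]
Pivot position: 0

After partitioning with pivot 2, the array becomes [2, 27, 27, 29, 26, 6, 4]. The pivot is placed at index 0. All elements to the left of the pivot are <= 2, and all elements to the right are > 2.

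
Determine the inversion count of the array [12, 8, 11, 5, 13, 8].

Finding inversions in [12, 8, 11, 5, 13, 8]:

(0, 1): arr[0]=12 > arr[1]=8
(0, 2): arr[0]=12 > arr[2]=11
(0, 3): arr[0]=12 > arr[3]=5
(0, 5): arr[0]=12 > arr[5]=8
(1, 3): arr[1]=8 > arr[3]=5
(2, 3): arr[2]=11 > arr[3]=5
(2, 5): arr[2]=11 > arr[5]=8
(4, 5): arr[4]=13 > arr[5]=8

Total inversions: 8

The array has 8 inversion(s): (0,1), (0,2), (0,3), (0,5), (1,3), (2,3), (2,5), (4,5). Each pair (i,j) satisfies i < j and arr[i] > arr[j].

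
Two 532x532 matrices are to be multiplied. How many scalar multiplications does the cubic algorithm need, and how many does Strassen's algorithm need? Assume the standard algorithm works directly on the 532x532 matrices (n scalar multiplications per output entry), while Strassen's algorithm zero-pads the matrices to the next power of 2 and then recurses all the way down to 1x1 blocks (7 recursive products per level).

Matrix multiplication for 532x532 matrices:

Strassen's algorithm requires power-of-2 dimensions. Pad 532x532 to 1024x1024 (next power of 2).

Standard algorithm: 532^3 = 150568768 multiplications
Strassen's algorithm: 7^(log2(1024)) = 7^10 = 282475249 multiplications
Difference: 150568768 - 282475249 = -131906481 (Strassen uses MORE here due to padding overhead — for small or just-over-power-of-2 n, padding can outweigh the per-level savings)

Standard: 150568768 multiplications (532^3). Strassen: 282475249 multiplications (7^10, after padding to 1024x1024). Strassen reduces 8 recursive multiplications to 7 at each level.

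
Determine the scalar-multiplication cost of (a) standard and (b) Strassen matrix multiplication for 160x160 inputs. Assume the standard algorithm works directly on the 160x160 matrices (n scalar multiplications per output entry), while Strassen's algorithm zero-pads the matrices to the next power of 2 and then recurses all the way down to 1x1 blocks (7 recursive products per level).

Matrix multiplication for 160x160 matrices:

Strassen's algorithm requires power-of-2 dimensions. Pad 160x160 to 256x256 (next power of 2).

Standard algorithm: 160^3 = 4096000 multiplications
Strassen's algorithm: 7^(log2(256)) = 7^8 = 5764801 multiplications
Difference: 4096000 - 5764801 = -1668801 (Strassen uses MORE here due to padding overhead — for small or just-over-power-of-2 n, padding can outweigh the per-level savings)

Standard: 4096000 multiplications (160^3). Strassen: 5764801 multiplications (7^8, after padding to 256x256). Strassen reduces 8 recursive multiplications to 7 at each level.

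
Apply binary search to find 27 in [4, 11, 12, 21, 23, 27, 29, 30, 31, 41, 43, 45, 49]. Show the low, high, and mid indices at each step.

Binary search for 27 in [4, 11, 12, 21, 23, 27, 29, 30, 31, 41, 43, 45, 49]:

lo=0, hi=12, mid=6, arr[mid]=29 -> 29 > 27, search left half
lo=0, hi=5, mid=2, arr[mid]=12 -> 12 < 27, search right half
lo=3, hi=5, mid=4, arr[mid]=23 -> 23 < 27, search right half
lo=5, hi=5, mid=5, arr[mid]=27 -> Found target at index 5!

Binary search finds 27 at index 5 after 4 comparisons. The search repeatedly halves the search space by comparing with the middle element.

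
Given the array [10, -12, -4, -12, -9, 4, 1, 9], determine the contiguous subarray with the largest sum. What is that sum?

Using Kadane's algorithm on [10, -12, -4, -12, -9, 4, 1, 9]:

Scanning through the array:
Position 1 (value -12): max_ending_here = -2, max_so_far = 10
Position 2 (value -4): max_ending_here = -4, max_so_far = 10
Position 3 (value -12): max_ending_here = -12, max_so_far = 10
Position 4 (value -9): max_ending_here = -9, max_so_far = 10
Position 5 (value 4): max_ending_here = 4, max_so_far = 10
Position 6 (value 1): max_ending_here = 5, max_so_far = 10
Position 7 (value 9): max_ending_here = 14, max_so_far = 14

Maximum subarray: [4, 1, 9]
Maximum sum: 14

The maximum subarray is [4, 1, 9] with sum 14. This subarray runs from index 5 to index 7.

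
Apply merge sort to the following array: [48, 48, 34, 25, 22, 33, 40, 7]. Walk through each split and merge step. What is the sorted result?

Merge sort trace:

Split: [48, 48, 34, 25, 22, 33, 40, 7] -> [48, 48, 34, 25] and [22, 33, 40, 7]
  Split: [48, 48, 34, 25] -> [48, 48] and [34, 25]
    Split: [48, 48] -> [48] and [48]
    Merge: [48] + [48] -> [48, 48]
    Split: [34, 25] -> [34] and [25]
    Merge: [34] + [25] -> [25, 34]
  Merge: [48, 48] + [25, 34] -> [25, 34, 48, 48]
  Split: [22, 33, 40, 7] -> [22, 33] and [40, 7]
    Split: [22, 33] -> [22] and [33]
    Merge: [22] + [33] -> [22, 33]
    Split: [40, 7] -> [40] and [7]
    Merge: [40] + [7] -> [7, 40]
  Merge: [22, 33] + [7, 40] -> [7, 22, 33, 40]
Merge: [25, 34, 48, 48] + [7, 22, 33, 40] -> [7, 22, 25, 33, 34, 40, 48, 48]

Final sorted array: [7, 22, 25, 33, 34, 40, 48, 48]

The merge sort proceeds by recursively splitting the array and merging sorted halves.
After all merges, the sorted array is [7, 22, 25, 33, 34, 40, 48, 48].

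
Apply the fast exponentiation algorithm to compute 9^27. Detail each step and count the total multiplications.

Computing 9^27 by squaring (build up from 9^1; each line after the first costs one multiplication):

9^1 = 9
9^2 = (9^1)^2 = 9^2 = 81
9^3 = 9 * 9^2 = 9 * 81 = 729
9^6 = (9^3)^2 = 729^2 = 531441
9^12 = (9^6)^2 = 531441^2 = 282429536481
9^13 = 9 * 9^12 = 9 * 282429536481 = 2541865828329
9^26 = (9^13)^2 = 2541865828329^2 = 6461081889226673298932241
9^27 = 9 * 9^26 = 9 * 6461081889226673298932241 = 58149737003040059690390169

Result: 58149737003040059690390169
Multiplications needed: 7 (7 lines after 9^1)

9^27 = 58149737003040059690390169. Using exponentiation by squaring, this requires 7 multiplications. The key idea: if the exponent is even, square the half-power; if odd, multiply by the base once.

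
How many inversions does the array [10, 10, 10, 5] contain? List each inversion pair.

Finding inversions in [10, 10, 10, 5]:

(0, 3): arr[0]=10 > arr[3]=5
(1, 3): arr[1]=10 > arr[3]=5
(2, 3): arr[2]=10 > arr[3]=5

Total inversions: 3

The array has 3 inversion(s): (0,3), (1,3), (2,3). Each pair (i,j) satisfies i < j and arr[i] > arr[j].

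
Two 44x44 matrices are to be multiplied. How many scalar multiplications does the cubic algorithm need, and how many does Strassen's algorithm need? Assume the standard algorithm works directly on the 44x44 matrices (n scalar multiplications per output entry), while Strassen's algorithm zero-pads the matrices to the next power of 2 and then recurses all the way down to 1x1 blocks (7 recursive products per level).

Matrix multiplication for 44x44 matrices:

Strassen's algorithm requires power-of-2 dimensions. Pad 44x44 to 64x64 (next power of 2).

Standard algorithm: 44^3 = 85184 multiplications
Strassen's algorithm: 7^(log2(64)) = 7^6 = 117649 multiplications
Difference: 85184 - 117649 = -32465 (Strassen uses MORE here due to padding overhead — for small or just-over-power-of-2 n, padding can outweigh the per-level savings)

Standard: 85184 multiplications (44^3). Strassen: 117649 multiplications (7^6, after padding to 64x64). Strassen reduces 8 recursive multiplications to 7 at each level.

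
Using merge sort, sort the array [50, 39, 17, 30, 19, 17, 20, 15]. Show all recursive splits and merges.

Merge sort trace:

Split: [50, 39, 17, 30, 19, 17, 20, 15] -> [50, 39, 17, 30] and [19, 17, 20, 15]
  Split: [50, 39, 17, 30] -> [50, 39] and [17, 30]
    Split: [50, 39] -> [50] and [39]
    Merge: [50] + [39] -> [39, 50]
    Split: [17, 30] -> [17] and [30]
    Merge: [17] + [30] -> [17, 30]
  Merge: [39, 50] + [17, 30] -> [17, 30, 39, 50]
  Split: [19, 17, 20, 15] -> [19, 17] and [20, 15]
    Split: [19, 17] -> [19] and [17]
    Merge: [19] + [17] -> [17, 19]
    Split: [20, 15] -> [20] and [15]
    Merge: [20] + [15] -> [15, 20]
  Merge: [17, 19] + [15, 20] -> [15, 17, 19, 20]
Merge: [17, 30, 39, 50] + [15, 17, 19, 20] -> [15, 17, 17, 19, 20, 30, 39, 50]

Final sorted array: [15, 17, 17, 19, 20, 30, 39, 50]

The merge sort proceeds by recursively splitting the array and merging sorted halves.
After all merges, the sorted array is [15, 17, 17, 19, 20, 30, 39, 50].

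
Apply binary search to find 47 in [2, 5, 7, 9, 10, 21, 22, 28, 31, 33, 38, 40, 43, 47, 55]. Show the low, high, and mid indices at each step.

Binary search for 47 in [2, 5, 7, 9, 10, 21, 22, 28, 31, 33, 38, 40, 43, 47, 55]:

lo=0, hi=14, mid=7, arr[mid]=28 -> 28 < 47, search right half
lo=8, hi=14, mid=11, arr[mid]=40 -> 40 < 47, search right half
lo=12, hi=14, mid=13, arr[mid]=47 -> Found target at index 13!

Binary search finds 47 at index 13 after 3 comparisons. The search repeatedly halves the search space by comparing with the middle element.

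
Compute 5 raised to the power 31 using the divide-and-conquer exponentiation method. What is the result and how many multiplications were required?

Computing 5^31 by squaring (build up from 5^1; each line after the first costs one multiplication):

5^1 = 5
5^2 = (5^1)^2 = 5^2 = 25
5^3 = 5 * 5^2 = 5 * 25 = 125
5^6 = (5^3)^2 = 125^2 = 15625
5^7 = 5 * 5^6 = 5 * 15625 = 78125
5^14 = (5^7)^2 = 78125^2 = 6103515625
5^15 = 5 * 5^14 = 5 * 6103515625 = 30517578125
5^30 = (5^15)^2 = 30517578125^2 = 931322574615478515625
5^31 = 5 * 5^30 = 5 * 931322574615478515625 = 4656612873077392578125

Result: 4656612873077392578125
Multiplications needed: 8 (8 lines after 5^1)

5^31 = 4656612873077392578125. Using exponentiation by squaring, this requires 8 multiplications. The key idea: if the exponent is even, square the half-power; if odd, multiply by the base once.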